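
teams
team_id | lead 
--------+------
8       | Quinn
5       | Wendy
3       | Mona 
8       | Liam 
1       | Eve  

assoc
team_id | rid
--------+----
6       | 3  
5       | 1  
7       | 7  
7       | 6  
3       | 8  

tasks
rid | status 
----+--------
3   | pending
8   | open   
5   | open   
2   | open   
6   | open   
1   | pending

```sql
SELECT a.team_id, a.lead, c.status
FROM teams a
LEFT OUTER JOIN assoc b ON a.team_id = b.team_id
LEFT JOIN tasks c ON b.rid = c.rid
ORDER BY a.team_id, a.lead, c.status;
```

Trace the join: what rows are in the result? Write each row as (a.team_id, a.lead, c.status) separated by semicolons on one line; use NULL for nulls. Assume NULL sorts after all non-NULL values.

Joins associate left-to-right: teams LEFT JOIN assoc on team_id gives 5 intermediate row(s).
Then LEFT JOIN `tasks c` on rid: each of those 5 rows is kept; rows whose b.rid has no match in c get NULL for c's columns.

(1, Eve, NULL); (3, Mona, open); (5, Wendy, pending); (8, Liam, NULL); (8, Quinn, NULL)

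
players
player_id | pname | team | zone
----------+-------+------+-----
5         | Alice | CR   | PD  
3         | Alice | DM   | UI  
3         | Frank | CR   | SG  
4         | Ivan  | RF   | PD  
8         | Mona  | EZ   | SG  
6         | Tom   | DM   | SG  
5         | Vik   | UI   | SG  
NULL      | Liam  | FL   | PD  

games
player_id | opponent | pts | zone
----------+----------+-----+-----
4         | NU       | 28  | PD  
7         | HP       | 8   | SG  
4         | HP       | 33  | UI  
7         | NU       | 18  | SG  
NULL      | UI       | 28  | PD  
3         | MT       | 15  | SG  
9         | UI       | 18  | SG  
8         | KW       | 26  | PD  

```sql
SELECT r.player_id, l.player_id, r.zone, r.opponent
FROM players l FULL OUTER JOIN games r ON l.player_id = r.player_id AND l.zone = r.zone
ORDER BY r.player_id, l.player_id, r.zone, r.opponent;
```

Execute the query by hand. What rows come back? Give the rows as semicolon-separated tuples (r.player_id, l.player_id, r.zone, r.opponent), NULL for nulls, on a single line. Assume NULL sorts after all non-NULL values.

(3, 3, SG, MT); (4, 4, PD, NU); (4, NULL, UI, HP); (7, NULL, SG, HP); (7, NULL, SG, NU); (8, NULL, PD, KW); (9, NULL, SG, UI); (NULL, 3, NULL, NULL); (NULL, 5, NULL, NULL); (NULL, 5, NULL, NULL); (NULL, 6, NULL, NULL); (NULL, 8, NULL, NULL); (NULL, NULL, PD, UI); (NULL, NULL, NULL, NULL)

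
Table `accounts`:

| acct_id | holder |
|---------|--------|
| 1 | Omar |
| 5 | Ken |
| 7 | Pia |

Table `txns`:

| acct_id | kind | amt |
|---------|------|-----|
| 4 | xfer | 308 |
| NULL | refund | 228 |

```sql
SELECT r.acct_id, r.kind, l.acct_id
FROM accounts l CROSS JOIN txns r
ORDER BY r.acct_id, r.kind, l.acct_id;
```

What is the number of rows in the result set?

6

CROSS JOIN pairs every row of `accounts` with every row of `txns`: 3 × 2 = 6 rows.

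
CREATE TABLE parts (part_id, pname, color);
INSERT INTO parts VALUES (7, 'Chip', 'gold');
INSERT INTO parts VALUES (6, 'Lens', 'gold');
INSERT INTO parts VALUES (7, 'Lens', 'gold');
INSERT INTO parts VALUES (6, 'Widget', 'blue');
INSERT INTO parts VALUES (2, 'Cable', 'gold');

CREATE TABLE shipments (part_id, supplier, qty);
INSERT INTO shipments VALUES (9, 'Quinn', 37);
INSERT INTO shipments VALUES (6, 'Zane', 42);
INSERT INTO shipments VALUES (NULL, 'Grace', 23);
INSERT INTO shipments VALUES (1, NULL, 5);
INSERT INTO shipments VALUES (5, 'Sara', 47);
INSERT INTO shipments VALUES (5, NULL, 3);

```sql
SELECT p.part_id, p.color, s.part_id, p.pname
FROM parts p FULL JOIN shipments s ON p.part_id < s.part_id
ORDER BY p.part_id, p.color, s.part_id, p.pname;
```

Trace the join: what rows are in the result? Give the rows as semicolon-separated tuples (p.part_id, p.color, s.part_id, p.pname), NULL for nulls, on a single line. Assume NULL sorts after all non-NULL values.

FULL OUTER JOIN keeps every row from both sides; unmatched rows get NULL for the other side's columns.
Matching on p.part_id < s.part_id. A NULL in a compared column never satisfies the condition.
- p[0] part_id=7 → 1 match(es) in s → 1 row(s).
- p[1] part_id=6 → 1 match(es) in s → 1 row(s).
- p[2] part_id=7 → 1 match(es) in s → 1 row(s).
- p[3] part_id=6 → 1 match(es) in s → 1 row(s).
- p[4] part_id=2 → 4 match(es) in s → 4 row(s).
- plus 2 unmatched s row(s), each kept with NULL p columns.
After projecting and ordering:
p.part_id | p.color | s.part_id | p.pname
2 | gold | 5 | Cable
2 | gold | 5 | Cable
2 | gold | 6 | Cable
2 | gold | 9 | Cable
6 | blue | 9 | Widget
6 | gold | 9 | Lens
7 | gold | 9 | Chip
7 | gold | 9 | Lens
NULL | NULL | 1 | NULL
NULL | NULL | NULL | NULL

(2, gold, 5, Cable); (2, gold, 5, Cable); (2, gold, 6, Cable); (2, gold, 9, Cable); (6, blue, 9, Widget); (6, gold, 9, Lens); (7, gold, 9, Chip); (7, gold, 9, Lens); (NULL, NULL, 1, NULL); (NULL, NULL, NULL, NULL)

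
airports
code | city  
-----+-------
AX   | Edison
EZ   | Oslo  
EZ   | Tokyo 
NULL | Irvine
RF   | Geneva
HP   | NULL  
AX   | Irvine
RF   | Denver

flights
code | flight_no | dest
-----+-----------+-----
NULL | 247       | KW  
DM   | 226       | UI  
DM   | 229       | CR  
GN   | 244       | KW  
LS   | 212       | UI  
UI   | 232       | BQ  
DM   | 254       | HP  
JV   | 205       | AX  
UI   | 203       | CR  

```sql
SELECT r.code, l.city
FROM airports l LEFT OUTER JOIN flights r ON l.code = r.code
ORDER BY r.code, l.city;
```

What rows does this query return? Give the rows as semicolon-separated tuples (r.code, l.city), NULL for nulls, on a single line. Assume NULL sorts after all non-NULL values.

(NULL, Denver); (NULL, Edison); (NULL, Geneva); (NULL, Irvine); (NULL, Irvine); (NULL, Oslo); (NULL, Tokyo); (NULL, NULL)

LEFT JOIN keeps every row from `airports`; unmatched rows get NULL for `flights`'s columns.
Matching on l.code = r.code. A NULL in a compared column never satisfies the condition.
Matched pairs: 0; unmatched l rows kept: 8.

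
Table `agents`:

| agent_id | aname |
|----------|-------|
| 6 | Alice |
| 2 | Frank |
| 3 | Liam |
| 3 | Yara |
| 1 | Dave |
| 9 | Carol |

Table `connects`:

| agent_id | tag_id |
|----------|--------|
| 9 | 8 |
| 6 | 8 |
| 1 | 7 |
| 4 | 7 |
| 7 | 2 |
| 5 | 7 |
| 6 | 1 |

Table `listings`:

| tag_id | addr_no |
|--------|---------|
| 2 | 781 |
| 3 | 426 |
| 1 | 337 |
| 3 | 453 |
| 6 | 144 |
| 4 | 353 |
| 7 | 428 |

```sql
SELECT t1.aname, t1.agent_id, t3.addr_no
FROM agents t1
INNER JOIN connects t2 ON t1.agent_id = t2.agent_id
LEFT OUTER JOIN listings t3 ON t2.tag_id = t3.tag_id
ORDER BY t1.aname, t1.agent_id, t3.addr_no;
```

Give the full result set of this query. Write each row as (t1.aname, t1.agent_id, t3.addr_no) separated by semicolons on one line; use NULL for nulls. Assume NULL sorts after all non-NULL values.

(Alice, 6, 337); (Alice, 6, NULL); (Carol, 9, NULL); (Dave, 1, 428)

Evaluate left to right. First `agents t1 INNER JOIN connects t2` on agent_id: 4 row(s).
Then LEFT JOIN `listings t3` on tag_id: each of those 4 rows is kept; rows whose t2.tag_id has no match in t3 get NULL for t3's columns.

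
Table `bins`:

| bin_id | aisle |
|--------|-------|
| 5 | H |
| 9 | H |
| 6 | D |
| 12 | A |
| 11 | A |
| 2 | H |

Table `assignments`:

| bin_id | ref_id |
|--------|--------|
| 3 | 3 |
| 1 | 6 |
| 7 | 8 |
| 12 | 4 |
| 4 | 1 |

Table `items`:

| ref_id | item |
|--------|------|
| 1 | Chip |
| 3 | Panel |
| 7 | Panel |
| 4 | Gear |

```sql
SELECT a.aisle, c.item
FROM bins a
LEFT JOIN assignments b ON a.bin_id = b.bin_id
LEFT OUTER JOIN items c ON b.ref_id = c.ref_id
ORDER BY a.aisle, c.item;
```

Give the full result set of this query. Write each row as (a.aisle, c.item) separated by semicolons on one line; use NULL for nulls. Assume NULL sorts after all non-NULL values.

Evaluate left to right. First `bins a LEFT JOIN assignments b` on bin_id: 6 row(s).
Then LEFT JOIN `items c` on ref_id: each of those 6 rows is kept; rows whose b.ref_id has no match in c get NULL for c's columns.

(A, Gear); (A, NULL); (D, NULL); (H, NULL); (H, NULL); (H, NULL)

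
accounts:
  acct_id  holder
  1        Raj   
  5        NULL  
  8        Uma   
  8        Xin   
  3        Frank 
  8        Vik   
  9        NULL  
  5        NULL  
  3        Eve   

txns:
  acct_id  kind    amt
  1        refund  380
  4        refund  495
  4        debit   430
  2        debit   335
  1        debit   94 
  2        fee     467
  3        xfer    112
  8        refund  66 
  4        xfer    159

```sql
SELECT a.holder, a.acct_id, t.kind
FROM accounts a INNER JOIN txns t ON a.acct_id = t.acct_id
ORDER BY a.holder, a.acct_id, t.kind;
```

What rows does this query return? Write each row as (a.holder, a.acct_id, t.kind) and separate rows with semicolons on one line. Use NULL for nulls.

(Eve, 3, xfer); (Frank, 3, xfer); (Raj, 1, debit); (Raj, 1, refund); (Uma, 8, refund); (Vik, 8, refund); (Xin, 8, refund)

INNER JOIN keeps only pairs where the ON condition holds.
Matching on a.acct_id = t.acct_id.
- a row (acct_id=1): matches 2 t row(s) → 2 output row(s).
- a row (acct_id=5): no match → dropped.
- a row (acct_id=8): matches 1 t row(s) → 1 output row(s).
- a row (acct_id=8): matches 1 t row(s) → 1 output row(s).
- a row (acct_id=3): matches 1 t row(s) → 1 output row(s).
- a row (acct_id=8): matches 1 t row(s) → 1 output row(s).
- a row (acct_id=9): no match → dropped.
- a row (acct_id=5): no match → dropped.
- a row (acct_id=3): matches 1 t row(s) → 1 output row(s).
After projecting and ordering:
a.holder | a.acct_id | t.kind
Eve | 3 | xfer
Frank | 3 | xfer
Raj | 1 | debit
Raj | 1 | refund
Uma | 8 | refund
Vik | 8 | refund
Xin | 8 | refund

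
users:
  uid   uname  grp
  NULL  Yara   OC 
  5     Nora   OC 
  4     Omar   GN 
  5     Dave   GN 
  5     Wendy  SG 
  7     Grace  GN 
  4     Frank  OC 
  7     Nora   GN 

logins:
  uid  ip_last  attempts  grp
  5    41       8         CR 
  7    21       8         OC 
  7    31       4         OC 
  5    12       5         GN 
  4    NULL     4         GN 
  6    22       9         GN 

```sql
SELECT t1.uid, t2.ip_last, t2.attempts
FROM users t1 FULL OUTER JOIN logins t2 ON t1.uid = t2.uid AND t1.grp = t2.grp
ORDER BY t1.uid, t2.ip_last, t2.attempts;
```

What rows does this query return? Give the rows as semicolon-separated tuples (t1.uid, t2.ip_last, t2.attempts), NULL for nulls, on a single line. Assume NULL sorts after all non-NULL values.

(4, NULL, 4); (4, NULL, NULL); (5, 12, 5); (5, NULL, NULL); (5, NULL, NULL); (7, NULL, NULL); (7, NULL, NULL); (NULL, 21, 8); (NULL, 22, 9); (NULL, 31, 4); (NULL, 41, 8); (NULL, NULL, NULL)

FULL OUTER JOIN keeps every row from both sides; unmatched rows get NULL for the other side's columns.
Matching on t1.uid = t2.uid AND t1.grp = t2.grp. A NULL in a compared column never satisfies the condition.
- t1 (uid=NULL, grp=OC) has no partner → padded with NULL.
- t1 (uid=5, grp=OC) has no partner → padded with NULL.
- t1 (uid=4, grp=GN) pairs with 1 row(s) of t2.
- t1 (uid=5, grp=GN) pairs with 1 row(s) of t2.
- t1 (uid=5, grp=SG) has no partner → padded with NULL.
- t1 (uid=7, grp=GN) has no partner → padded with NULL.
- t1 (uid=4, grp=OC) has no partner → padded with NULL.
- t1 (uid=7, grp=GN) has no partner → padded with NULL.
- plus 4 unmatched t2 row(s), each kept with NULL t1 columns.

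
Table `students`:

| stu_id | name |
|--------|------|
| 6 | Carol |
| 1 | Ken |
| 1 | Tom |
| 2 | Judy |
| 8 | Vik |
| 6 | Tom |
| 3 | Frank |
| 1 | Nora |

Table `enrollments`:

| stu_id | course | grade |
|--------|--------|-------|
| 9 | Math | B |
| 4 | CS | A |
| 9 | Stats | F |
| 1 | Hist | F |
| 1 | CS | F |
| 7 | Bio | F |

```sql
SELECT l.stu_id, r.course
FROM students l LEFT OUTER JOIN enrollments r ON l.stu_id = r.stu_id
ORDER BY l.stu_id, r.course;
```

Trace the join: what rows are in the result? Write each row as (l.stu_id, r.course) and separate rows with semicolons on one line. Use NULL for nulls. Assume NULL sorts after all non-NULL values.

(1, CS); (1, CS); (1, CS); (1, Hist); (1, Hist); (1, Hist); (2, NULL); (3, NULL); (6, NULL); (6, NULL); (8, NULL)

LEFT JOIN keeps every row from `students`; unmatched rows get NULL for `enrollments`'s columns.
Matching on l.stu_id = r.stu_id.
- l (stu_id=6) has no partner → padded with NULL.
- l (stu_id=1) pairs with 2 row(s) of r.
- l (stu_id=1) pairs with 2 row(s) of r.
- l (stu_id=2) has no partner → padded with NULL.
- l (stu_id=8) has no partner → padded with NULL.
- l (stu_id=6) has no partner → padded with NULL.
- l (stu_id=3) has no partner → padded with NULL.
- l (stu_id=1) pairs with 2 row(s) of r.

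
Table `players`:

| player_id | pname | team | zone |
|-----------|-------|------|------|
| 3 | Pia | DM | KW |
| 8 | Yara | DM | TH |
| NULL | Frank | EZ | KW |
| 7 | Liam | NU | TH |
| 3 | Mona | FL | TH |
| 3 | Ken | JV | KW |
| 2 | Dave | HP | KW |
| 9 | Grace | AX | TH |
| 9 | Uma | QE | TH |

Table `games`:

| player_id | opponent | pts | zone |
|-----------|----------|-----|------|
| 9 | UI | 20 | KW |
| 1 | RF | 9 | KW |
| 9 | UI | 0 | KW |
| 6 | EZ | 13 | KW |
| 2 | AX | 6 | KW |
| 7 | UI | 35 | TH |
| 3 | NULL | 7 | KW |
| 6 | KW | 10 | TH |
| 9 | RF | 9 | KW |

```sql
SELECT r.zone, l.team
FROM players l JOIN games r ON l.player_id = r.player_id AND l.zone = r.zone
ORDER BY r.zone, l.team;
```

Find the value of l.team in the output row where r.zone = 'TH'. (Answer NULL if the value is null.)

NU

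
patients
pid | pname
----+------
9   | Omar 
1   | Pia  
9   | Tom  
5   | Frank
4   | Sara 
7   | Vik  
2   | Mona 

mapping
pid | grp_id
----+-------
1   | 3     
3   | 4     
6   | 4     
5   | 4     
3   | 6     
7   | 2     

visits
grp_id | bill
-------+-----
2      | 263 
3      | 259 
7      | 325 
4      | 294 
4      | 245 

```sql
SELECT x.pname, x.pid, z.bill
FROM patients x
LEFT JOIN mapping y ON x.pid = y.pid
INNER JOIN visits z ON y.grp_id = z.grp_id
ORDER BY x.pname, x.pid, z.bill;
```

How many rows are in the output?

4

Step 1 — x LEFT JOIN y on pid → 7 row(s).
Then INNER JOIN `visits z` on grp_id: keep only rows whose y.grp_id appears in z.
Result: 4 row(s).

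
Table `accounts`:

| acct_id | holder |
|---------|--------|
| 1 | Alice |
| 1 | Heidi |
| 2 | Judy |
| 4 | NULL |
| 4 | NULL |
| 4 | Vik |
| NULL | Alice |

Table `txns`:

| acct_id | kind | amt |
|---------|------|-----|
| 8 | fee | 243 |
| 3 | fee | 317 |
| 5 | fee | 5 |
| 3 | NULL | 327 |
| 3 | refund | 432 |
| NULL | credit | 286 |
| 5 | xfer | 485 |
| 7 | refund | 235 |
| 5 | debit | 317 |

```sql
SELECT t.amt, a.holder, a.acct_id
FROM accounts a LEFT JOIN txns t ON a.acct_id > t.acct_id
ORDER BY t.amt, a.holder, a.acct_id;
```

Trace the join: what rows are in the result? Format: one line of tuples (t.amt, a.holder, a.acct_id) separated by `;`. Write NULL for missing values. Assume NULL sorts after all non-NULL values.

(317, Vik, 4); (317, NULL, 4); (317, NULL, 4); (327, Vik, 4); (327, NULL, 4); (327, NULL, 4); (432, Vik, 4); (432, NULL, 4); (432, NULL, 4); (NULL, Alice, 1); (NULL, Alice, NULL); (NULL, Heidi, 1); (NULL, Judy, 2)

LEFT JOIN keeps every row from `accounts`; unmatched rows get NULL for `txns`'s columns.
Matching on a.acct_id > t.acct_id. A NULL in a compared column never satisfies the condition.
- a (acct_id=1) has no partner → padded with NULL.
- a (acct_id=1) has no partner → padded with NULL.
- a (acct_id=2) has no partner → padded with NULL.
- a (acct_id=4) pairs with 3 row(s) of t.
- a (acct_id=4) pairs with 3 row(s) of t.
- a (acct_id=4) pairs with 3 row(s) of t.
- a (acct_id=NULL) has no partner → padded with NULL.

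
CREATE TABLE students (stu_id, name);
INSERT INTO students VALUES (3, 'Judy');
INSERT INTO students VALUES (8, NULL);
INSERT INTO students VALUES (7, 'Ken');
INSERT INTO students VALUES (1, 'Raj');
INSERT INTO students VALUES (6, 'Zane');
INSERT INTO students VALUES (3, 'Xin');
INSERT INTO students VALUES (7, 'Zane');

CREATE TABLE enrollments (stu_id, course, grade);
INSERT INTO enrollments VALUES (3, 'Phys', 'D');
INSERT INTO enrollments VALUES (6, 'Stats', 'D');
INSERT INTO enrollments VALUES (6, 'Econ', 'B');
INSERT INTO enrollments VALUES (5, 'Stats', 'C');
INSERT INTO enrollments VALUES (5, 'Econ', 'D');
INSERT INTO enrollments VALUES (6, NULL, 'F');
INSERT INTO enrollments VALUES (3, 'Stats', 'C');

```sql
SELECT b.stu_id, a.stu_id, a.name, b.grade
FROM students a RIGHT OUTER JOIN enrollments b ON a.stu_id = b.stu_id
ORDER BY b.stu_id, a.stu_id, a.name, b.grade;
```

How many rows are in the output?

9

RIGHT JOIN keeps every row from `enrollments`; unmatched rows get NULL for `students`'s columns.
Matching on a.stu_id = b.stu_id.
Matched pairs: 7; unmatched b rows kept: 2.
Total: 7 matched + 2 padded = 9 rows.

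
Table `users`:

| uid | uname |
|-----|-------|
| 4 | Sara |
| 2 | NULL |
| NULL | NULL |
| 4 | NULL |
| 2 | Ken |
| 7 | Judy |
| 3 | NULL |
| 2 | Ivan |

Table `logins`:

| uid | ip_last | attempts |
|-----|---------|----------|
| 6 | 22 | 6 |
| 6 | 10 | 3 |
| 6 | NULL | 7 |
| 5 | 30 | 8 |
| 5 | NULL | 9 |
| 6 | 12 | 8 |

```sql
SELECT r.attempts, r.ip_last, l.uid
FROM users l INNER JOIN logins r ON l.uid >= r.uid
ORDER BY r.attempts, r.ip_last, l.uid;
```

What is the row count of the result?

6

INNER JOIN keeps only pairs where the ON condition holds.
Matching on l.uid >= r.uid. A NULL in a compared column never satisfies the condition.
- l row (uid=4): no match → dropped.
- l row (uid=2): no match → dropped.
- l row (uid=NULL): no match → dropped.
- l row (uid=4): no match → dropped.
- l row (uid=2): no match → dropped.
- l row (uid=7): matches 6 r row(s) → 6 output row(s).
- l row (uid=3): no match → dropped.
- l row (uid=2): no match → dropped.
Total: 6 rows.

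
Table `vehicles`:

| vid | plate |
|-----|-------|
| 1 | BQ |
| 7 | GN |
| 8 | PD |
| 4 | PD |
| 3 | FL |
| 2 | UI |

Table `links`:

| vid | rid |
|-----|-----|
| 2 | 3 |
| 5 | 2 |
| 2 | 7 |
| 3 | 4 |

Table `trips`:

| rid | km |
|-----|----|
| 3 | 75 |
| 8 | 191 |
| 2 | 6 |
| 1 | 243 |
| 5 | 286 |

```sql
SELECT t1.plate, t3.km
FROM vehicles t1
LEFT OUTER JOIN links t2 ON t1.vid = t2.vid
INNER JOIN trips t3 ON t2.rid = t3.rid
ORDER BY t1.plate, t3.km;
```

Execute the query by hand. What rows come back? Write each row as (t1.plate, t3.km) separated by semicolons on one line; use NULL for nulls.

Step 1 — t1 LEFT JOIN t2 on vid → 7 row(s).
Then INNER JOIN `trips t3` on rid: keep only rows whose t2.rid appears in t3.

(UI, 75)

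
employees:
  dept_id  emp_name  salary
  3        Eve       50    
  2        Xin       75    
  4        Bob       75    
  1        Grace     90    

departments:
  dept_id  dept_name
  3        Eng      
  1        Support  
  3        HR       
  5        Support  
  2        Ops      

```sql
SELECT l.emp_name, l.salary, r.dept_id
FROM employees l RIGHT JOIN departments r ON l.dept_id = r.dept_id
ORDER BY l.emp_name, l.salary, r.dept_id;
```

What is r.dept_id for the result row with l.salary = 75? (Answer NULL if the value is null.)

2

RIGHT JOIN keeps every row from `departments`; unmatched rows get NULL for `employees`'s columns.
Matching on l.dept_id = r.dept_id.
Matched pairs: 4; unmatched r rows kept: 1.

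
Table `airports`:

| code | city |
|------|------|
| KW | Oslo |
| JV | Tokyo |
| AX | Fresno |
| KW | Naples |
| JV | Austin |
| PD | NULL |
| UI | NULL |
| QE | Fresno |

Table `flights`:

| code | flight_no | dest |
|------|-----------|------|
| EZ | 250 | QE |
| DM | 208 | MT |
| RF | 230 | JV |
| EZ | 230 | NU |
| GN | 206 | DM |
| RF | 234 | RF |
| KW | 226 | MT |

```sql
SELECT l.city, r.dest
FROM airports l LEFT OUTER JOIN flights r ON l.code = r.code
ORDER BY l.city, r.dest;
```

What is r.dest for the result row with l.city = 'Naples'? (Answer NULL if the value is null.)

MT

LEFT JOIN keeps every row from `airports`; unmatched rows get NULL for `flights`'s columns.
Matching on l.code = r.code.
- code=KW: 1 matching r row(s), so 1 row(s) emitted.
- code=JV: no r row matches, row kept with r columns NULL.
- code=AX: no r row matches, row kept with r columns NULL.
- code=KW: 1 matching r row(s), so 1 row(s) emitted.
- code=JV: no r row matches, row kept with r columns NULL.
- code=PD: no r row matches, row kept with r columns NULL.
- code=UI: no r row matches, row kept with r columns NULL.
- code=QE: no r row matches, row kept with r columns NULL.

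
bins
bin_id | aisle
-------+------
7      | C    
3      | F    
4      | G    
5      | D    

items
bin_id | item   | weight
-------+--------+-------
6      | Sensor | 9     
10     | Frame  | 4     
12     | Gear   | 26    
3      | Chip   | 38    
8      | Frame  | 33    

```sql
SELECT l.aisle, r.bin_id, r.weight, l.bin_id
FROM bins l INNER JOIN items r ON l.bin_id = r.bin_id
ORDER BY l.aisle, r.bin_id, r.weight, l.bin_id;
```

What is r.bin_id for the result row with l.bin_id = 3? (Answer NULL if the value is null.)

3

INNER JOIN keeps only pairs where the ON condition holds.
Matching on l.bin_id = r.bin_id.
Matched pairs: 1.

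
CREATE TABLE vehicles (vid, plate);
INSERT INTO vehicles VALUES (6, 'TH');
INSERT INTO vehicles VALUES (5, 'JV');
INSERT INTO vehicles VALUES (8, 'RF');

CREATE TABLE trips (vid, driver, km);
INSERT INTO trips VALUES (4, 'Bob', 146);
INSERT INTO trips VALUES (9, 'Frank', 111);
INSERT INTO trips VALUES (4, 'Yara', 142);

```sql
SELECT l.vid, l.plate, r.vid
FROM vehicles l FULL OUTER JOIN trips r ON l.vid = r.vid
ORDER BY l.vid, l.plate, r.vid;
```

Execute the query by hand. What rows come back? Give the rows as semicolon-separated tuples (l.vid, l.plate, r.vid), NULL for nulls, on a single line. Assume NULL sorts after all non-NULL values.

(5, JV, NULL); (6, TH, NULL); (8, RF, NULL); (NULL, NULL, 4); (NULL, NULL, 4); (NULL, NULL, 9)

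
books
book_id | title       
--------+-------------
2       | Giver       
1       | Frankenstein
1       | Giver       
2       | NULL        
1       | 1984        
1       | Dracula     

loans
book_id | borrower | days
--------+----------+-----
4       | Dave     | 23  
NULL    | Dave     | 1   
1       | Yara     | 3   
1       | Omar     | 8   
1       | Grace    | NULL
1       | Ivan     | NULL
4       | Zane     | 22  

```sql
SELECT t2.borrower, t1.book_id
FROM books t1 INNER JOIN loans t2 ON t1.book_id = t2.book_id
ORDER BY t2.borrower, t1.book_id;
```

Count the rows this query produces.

16

INNER JOIN keeps only pairs where the ON condition holds.
Matching on t1.book_id = t2.book_id. A NULL in a compared column never satisfies the condition.
Matched pairs: 16.
Total: 16 rows.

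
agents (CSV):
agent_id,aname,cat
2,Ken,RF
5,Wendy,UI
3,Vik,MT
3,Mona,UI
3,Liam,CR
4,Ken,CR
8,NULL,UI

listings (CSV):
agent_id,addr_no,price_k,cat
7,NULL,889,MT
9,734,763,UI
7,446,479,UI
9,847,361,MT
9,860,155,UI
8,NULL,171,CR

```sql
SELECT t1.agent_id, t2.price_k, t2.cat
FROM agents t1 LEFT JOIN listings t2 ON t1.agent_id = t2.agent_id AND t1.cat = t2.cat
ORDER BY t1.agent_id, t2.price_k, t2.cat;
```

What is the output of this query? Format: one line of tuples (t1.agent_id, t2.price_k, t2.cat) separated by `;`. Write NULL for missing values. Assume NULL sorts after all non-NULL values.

(2, NULL, NULL); (3, NULL, NULL); (3, NULL, NULL); (3, NULL, NULL); (4, NULL, NULL); (5, NULL, NULL); (8, NULL, NULL)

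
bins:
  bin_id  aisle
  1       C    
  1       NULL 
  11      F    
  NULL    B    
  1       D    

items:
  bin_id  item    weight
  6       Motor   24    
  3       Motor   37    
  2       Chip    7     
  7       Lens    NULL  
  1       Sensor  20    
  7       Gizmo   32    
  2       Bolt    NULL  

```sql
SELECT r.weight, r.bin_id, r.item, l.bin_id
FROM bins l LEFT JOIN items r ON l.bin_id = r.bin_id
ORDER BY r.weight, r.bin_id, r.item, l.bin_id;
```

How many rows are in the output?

5

LEFT JOIN keeps every row from `bins`; unmatched rows get NULL for `items`'s columns.
Matching on l.bin_id = r.bin_id. A NULL in a compared column never satisfies the condition.
Matched pairs: 3; unmatched l rows kept: 2.
Total: 3 matched + 2 padded = 5 rows.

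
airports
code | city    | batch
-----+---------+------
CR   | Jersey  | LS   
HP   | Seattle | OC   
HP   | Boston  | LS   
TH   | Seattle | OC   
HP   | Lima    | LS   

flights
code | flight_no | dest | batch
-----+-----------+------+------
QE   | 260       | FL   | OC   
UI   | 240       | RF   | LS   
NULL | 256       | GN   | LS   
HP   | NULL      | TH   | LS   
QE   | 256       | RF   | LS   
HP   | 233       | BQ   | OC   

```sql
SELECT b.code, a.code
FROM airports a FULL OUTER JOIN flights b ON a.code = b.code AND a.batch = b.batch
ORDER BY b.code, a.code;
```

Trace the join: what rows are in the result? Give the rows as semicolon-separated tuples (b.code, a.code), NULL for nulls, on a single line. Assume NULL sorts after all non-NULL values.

(HP, HP); (HP, HP); (HP, HP); (QE, NULL); (QE, NULL); (UI, NULL); (NULL, CR); (NULL, TH); (NULL, NULL)

FULL OUTER JOIN keeps every row from both sides; unmatched rows get NULL for the other side's columns.
Matching on a.code = b.code AND a.batch = b.batch. A NULL in a compared column never satisfies the condition.
Matched pairs: 3; unmatched a rows kept: 2; unmatched b rows kept: 4.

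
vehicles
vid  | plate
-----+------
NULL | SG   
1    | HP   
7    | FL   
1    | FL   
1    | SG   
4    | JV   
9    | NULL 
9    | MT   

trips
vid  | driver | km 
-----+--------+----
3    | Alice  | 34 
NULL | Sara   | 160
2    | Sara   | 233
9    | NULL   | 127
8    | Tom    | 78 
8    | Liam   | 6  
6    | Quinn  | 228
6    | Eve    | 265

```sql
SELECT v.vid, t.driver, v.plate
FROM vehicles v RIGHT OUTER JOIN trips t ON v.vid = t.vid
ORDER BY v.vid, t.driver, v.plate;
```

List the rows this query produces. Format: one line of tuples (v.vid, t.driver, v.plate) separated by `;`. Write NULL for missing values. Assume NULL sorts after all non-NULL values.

RIGHT JOIN keeps every row from `trips`; unmatched rows get NULL for `vehicles`'s columns.
Matching on v.vid = t.vid. A NULL in a compared column never satisfies the condition.
- v[0] vid=NULL → no match.
- v[1] vid=1 → no match.
- v[2] vid=7 → no match.
- v[3] vid=1 → no match.
- v[4] vid=1 → no match.
- v[5] vid=4 → no match.
- v[6] vid=9 → 1 match(es) in t → 1 row(s).
- v[7] vid=9 → 1 match(es) in t → 1 row(s).
- plus 7 unmatched t row(s), each kept with NULL v columns.
After projecting and ordering:
v.vid | t.driver | v.plate
9 | NULL | MT
9 | NULL | NULL
NULL | Alice | NULL
NULL | Eve | NULL
NULL | Liam | NULL
NULL | Quinn | NULL
NULL | Sara | NULL
NULL | Sara | NULL
NULL | Tom | NULL

(9, NULL, MT); (9, NULL, NULL); (NULL, Alice, NULL); (NULL, Eve, NULL); (NULL, Liam, NULL); (NULL, Quinn, NULL); (NULL, Sara, NULL); (NULL, Sara, NULL); (NULL, Tom, NULL)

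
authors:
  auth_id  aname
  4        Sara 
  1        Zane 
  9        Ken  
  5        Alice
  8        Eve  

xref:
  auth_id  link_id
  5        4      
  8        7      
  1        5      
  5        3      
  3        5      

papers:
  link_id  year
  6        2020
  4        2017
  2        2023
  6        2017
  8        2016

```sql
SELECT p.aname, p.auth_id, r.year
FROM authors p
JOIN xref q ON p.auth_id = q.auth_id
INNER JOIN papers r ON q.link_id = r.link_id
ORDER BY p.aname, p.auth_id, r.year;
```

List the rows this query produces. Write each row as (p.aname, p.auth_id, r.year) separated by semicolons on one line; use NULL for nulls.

(Alice, 5, 2017)

Step 1 — p INNER JOIN q on auth_id → 4 row(s).
Then INNER JOIN `papers r` on link_id: keep only rows whose q.link_id appears in r.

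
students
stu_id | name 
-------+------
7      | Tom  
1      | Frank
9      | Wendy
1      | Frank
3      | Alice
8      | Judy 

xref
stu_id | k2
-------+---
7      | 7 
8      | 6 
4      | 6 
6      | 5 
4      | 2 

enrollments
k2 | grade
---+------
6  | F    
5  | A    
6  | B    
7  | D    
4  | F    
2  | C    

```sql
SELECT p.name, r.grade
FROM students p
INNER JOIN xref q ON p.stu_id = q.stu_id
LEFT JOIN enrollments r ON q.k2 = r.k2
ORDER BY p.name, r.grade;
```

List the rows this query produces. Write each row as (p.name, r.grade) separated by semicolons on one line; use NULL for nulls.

(Judy, B); (Judy, F); (Tom, D)

Joins associate left-to-right: students INNER JOIN xref on stu_id gives 2 intermediate row(s).
Then LEFT JOIN `enrollments r` on k2: each of those 2 rows is kept; rows whose q.k2 has no match in r get NULL for r's columns.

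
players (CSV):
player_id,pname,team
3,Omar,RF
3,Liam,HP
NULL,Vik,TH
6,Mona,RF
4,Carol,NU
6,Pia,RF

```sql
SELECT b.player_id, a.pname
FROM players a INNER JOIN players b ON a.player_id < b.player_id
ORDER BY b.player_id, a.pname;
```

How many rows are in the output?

8

INNER JOIN keeps only pairs where the ON condition holds.
Matching on a.player_id < b.player_id. A NULL in a compared column never satisfies the condition.
- player_id=3: 3 matching b row(s), so 3 row(s) emitted.
- player_id=3: 3 matching b row(s), so 3 row(s) emitted.
- player_id=NULL: no matching b row, dropped.
- player_id=6: no matching b row, dropped.
- player_id=4: 2 matching b row(s), so 2 row(s) emitted.
- player_id=6: no matching b row, dropped.
Total: 8 rows.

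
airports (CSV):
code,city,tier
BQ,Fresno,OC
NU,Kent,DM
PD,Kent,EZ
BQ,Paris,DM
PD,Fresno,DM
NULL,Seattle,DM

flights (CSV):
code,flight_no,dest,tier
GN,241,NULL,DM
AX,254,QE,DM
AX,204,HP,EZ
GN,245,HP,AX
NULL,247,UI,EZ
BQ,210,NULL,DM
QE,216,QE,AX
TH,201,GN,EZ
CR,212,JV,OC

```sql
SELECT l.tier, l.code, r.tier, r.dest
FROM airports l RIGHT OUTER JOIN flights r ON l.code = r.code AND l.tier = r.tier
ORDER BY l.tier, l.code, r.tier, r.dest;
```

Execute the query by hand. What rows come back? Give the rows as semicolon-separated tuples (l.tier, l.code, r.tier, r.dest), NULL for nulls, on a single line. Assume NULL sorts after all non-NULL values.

(DM, BQ, DM, NULL); (NULL, NULL, AX, HP); (NULL, NULL, AX, QE); (NULL, NULL, DM, QE); (NULL, NULL, DM, NULL); (NULL, NULL, EZ, GN); (NULL, NULL, EZ, HP); (NULL, NULL, EZ, UI); (NULL, NULL, OC, JV)

RIGHT JOIN keeps every row from `flights`; unmatched rows get NULL for `airports`'s columns.
Matching on l.code = r.code AND l.tier = r.tier. A NULL in a compared column never satisfies the condition.
- l (code=BQ, tier=OC) has no partner in r.
- l (code=NU, tier=DM) has no partner in r.
- l (code=PD, tier=EZ) has no partner in r.
- l (code=BQ, tier=DM) pairs with 1 row(s) of r.
- l (code=PD, tier=DM) has no partner in r.
- l (code=NULL, tier=DM) has no partner in r.
- plus 8 unmatched r row(s), each kept with NULL l columns.
After projecting and ordering:
l.tier | l.code | r.tier | r.dest
DM | BQ | DM | NULL
NULL | NULL | AX | HP
NULL | NULL | AX | QE
NULL | NULL | DM | QE
NULL | NULL | DM | NULL
NULL | NULL | EZ | GN
NULL | NULL | EZ | HP
NULL | NULL | EZ | UI
NULL | NULL | OC | JV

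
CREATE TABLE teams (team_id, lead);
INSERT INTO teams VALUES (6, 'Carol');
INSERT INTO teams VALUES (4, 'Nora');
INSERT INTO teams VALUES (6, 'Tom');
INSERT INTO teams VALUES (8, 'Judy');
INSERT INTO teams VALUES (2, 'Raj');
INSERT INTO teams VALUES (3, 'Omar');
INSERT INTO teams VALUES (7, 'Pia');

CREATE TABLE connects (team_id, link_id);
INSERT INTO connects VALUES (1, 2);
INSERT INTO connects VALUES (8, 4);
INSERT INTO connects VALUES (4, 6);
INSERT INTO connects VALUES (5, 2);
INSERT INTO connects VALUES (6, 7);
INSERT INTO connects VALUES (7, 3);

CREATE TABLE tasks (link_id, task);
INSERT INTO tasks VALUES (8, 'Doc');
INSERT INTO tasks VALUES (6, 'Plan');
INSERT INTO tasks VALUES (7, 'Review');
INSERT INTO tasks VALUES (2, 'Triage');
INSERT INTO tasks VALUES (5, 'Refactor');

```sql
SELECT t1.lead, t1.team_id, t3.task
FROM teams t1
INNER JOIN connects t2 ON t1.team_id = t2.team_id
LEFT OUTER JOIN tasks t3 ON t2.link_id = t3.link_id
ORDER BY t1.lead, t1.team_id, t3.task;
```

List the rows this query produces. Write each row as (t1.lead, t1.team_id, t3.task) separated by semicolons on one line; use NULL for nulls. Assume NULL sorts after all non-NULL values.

(Carol, 6, Review); (Judy, 8, NULL); (Nora, 4, Plan); (Pia, 7, NULL); (Tom, 6, Review)

Evaluate left to right. First `teams t1 INNER JOIN connects t2` on team_id: 5 row(s).
Then LEFT JOIN `tasks t3` on link_id: each of those 5 rows is kept; rows whose t2.link_id has no match in t3 get NULL for t3's columns.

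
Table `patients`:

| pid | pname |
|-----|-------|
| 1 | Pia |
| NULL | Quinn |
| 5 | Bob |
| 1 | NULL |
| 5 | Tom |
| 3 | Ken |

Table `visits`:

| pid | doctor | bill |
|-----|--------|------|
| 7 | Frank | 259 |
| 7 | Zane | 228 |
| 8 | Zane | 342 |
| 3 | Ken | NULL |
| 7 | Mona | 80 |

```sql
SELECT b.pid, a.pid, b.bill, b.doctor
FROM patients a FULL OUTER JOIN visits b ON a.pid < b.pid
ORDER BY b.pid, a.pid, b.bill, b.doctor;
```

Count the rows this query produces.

FULL OUTER JOIN keeps every row from both sides; unmatched rows get NULL for the other side's columns.
Matching on a.pid < b.pid. A NULL in a compared column never satisfies the condition.
Matched pairs: 22; unmatched a rows kept: 1; unmatched b rows kept: 0.
Total: 22 matched + 1 padded = 23 rows.

23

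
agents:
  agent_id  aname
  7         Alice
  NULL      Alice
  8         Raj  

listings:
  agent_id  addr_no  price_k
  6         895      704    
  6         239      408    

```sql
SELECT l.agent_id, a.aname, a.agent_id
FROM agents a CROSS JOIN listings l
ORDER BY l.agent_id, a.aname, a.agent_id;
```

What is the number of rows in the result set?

CROSS JOIN pairs every row of `agents` with every row of `listings`: 3 × 2 = 6 rows.

6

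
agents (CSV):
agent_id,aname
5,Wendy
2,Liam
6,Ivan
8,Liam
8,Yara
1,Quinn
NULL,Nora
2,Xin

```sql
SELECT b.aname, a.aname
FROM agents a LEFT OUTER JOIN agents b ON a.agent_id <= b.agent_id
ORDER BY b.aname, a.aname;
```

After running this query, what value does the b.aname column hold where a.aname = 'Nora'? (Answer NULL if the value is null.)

NULL

LEFT JOIN keeps every row from `agents a`; unmatched rows get NULL for `agents b`'s columns.
Matching on a.agent_id <= b.agent_id. A NULL in a compared column never satisfies the condition.
- a (agent_id=5) pairs with 4 row(s) of b.
- a (agent_id=2) pairs with 6 row(s) of b.
- a (agent_id=6) pairs with 3 row(s) of b.
- a (agent_id=8) pairs with 2 row(s) of b.
- a (agent_id=8) pairs with 2 row(s) of b.
- a (agent_id=1) pairs with 7 row(s) of b.
- a (agent_id=NULL) has no partner → padded with NULL.
- a (agent_id=2) pairs with 6 row(s) of b.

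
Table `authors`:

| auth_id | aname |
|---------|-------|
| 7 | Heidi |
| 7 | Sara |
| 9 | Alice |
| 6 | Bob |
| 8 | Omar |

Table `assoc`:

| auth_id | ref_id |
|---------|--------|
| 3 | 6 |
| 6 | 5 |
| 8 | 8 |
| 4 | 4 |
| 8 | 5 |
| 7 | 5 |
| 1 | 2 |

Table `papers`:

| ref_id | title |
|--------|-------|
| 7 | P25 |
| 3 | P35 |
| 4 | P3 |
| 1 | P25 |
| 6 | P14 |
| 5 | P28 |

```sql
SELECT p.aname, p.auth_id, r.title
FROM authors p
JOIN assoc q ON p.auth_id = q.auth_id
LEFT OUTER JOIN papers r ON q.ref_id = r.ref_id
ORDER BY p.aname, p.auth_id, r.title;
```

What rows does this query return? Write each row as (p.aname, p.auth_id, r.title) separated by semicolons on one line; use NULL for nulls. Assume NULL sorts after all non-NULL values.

Evaluate left to right. First `authors p INNER JOIN assoc q` on auth_id: 5 row(s).
Then LEFT JOIN `papers r` on ref_id: each of those 5 rows is kept; rows whose q.ref_id has no match in r get NULL for r's columns.

(Bob, 6, P28); (Heidi, 7, P28); (Omar, 8, P28); (Omar, 8, NULL); (Sara, 7, P28)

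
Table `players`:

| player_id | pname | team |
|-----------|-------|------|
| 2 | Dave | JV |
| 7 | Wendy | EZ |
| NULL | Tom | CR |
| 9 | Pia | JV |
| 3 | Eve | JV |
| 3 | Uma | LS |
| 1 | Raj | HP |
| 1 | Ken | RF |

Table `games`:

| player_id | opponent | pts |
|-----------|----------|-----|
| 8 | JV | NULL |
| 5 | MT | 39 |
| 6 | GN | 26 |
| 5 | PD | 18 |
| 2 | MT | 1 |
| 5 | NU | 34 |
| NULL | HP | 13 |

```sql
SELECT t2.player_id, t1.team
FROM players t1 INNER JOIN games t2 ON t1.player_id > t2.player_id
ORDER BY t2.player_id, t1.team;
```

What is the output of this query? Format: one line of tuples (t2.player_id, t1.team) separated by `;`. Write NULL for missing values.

(2, EZ); (2, JV); (2, JV); (2, LS); (5, EZ); (5, EZ); (5, EZ); (5, JV); (5, JV); (5, JV); (6, EZ); (6, JV); (8, JV)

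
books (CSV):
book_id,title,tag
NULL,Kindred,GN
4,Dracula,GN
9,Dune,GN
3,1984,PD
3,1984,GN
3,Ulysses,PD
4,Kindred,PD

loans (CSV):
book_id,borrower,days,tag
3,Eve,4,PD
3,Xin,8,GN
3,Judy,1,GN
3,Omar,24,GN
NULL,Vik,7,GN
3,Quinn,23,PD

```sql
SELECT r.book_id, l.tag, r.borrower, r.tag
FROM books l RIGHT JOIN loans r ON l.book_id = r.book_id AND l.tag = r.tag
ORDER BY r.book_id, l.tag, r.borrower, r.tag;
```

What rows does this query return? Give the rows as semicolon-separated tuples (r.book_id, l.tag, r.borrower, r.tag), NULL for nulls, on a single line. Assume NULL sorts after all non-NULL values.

RIGHT JOIN keeps every row from `loans`; unmatched rows get NULL for `books`'s columns.
Matching on l.book_id = r.book_id AND l.tag = r.tag. A NULL in a compared column never satisfies the condition.
- l[0] book_id=NULL, tag=GN → no match.
- l[1] book_id=4, tag=GN → no match.
- l[2] book_id=9, tag=GN → no match.
- l[3] book_id=3, tag=PD → 2 match(es) in r → 2 row(s).
- l[4] book_id=3, tag=GN → 3 match(es) in r → 3 row(s).
- l[5] book_id=3, tag=PD → 2 match(es) in r → 2 row(s).
- l[6] book_id=4, tag=PD → no match.
- 1 row(s) from r found no l partner → padded with NULL.
After projecting and ordering:
r.book_id | l.tag | r.borrower | r.tag
3 | GN | Judy | GN
3 | GN | Omar | GN
3 | GN | Xin | GN
3 | PD | Eve | PD
3 | PD | Eve | PD
3 | PD | Quinn | PD
3 | PD | Quinn | PD
NULL | NULL | Vik | GN

(3, GN, Judy, GN); (3, GN, Omar, GN); (3, GN, Xin, GN); (3, PD, Eve, PD); (3, PD, Eve, PD); (3, PD, Quinn, PD); (3, PD, Quinn, PD); (NULL, NULL, Vik, GN)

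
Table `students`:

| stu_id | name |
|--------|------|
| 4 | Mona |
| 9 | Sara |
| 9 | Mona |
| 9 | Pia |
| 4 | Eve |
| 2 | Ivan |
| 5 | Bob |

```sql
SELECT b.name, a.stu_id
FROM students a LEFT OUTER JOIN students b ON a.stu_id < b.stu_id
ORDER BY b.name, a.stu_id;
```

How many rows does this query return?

LEFT JOIN keeps every row from `students a`; unmatched rows get NULL for `students b`'s columns.
Matching on a.stu_id < b.stu_id.
- a[0] stu_id=4 → 4 match(es) in b → 4 row(s).
- a[1] stu_id=9 → no match; kept with NULLs on the b side.
- a[2] stu_id=9 → no match; kept with NULLs on the b side.
- a[3] stu_id=9 → no match; kept with NULLs on the b side.
- a[4] stu_id=4 → 4 match(es) in b → 4 row(s).
- a[5] stu_id=2 → 6 match(es) in b → 6 row(s).
- a[6] stu_id=5 → 3 match(es) in b → 3 row(s).
Total: 17 matched + 3 padded = 20 rows.

20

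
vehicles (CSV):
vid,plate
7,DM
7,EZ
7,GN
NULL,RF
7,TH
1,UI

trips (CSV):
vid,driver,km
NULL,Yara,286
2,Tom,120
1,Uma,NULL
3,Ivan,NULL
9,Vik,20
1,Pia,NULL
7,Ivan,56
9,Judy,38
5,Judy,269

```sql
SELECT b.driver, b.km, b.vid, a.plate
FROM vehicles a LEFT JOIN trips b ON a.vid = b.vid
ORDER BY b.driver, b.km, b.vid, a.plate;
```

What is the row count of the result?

7

LEFT JOIN keeps every row from `vehicles`; unmatched rows get NULL for `trips`'s columns.
Matching on a.vid = b.vid. A NULL in a compared column never satisfies the condition.
- a[0] vid=7 → 1 match(es) in b → 1 row(s).
- a[1] vid=7 → 1 match(es) in b → 1 row(s).
- a[2] vid=7 → 1 match(es) in b → 1 row(s).
- a[3] vid=NULL → no match; kept with NULLs on the b side.
- a[4] vid=7 → 1 match(es) in b → 1 row(s).
- a[5] vid=1 → 2 match(es) in b → 2 row(s).
Total: 6 matched + 1 padded = 7 rows.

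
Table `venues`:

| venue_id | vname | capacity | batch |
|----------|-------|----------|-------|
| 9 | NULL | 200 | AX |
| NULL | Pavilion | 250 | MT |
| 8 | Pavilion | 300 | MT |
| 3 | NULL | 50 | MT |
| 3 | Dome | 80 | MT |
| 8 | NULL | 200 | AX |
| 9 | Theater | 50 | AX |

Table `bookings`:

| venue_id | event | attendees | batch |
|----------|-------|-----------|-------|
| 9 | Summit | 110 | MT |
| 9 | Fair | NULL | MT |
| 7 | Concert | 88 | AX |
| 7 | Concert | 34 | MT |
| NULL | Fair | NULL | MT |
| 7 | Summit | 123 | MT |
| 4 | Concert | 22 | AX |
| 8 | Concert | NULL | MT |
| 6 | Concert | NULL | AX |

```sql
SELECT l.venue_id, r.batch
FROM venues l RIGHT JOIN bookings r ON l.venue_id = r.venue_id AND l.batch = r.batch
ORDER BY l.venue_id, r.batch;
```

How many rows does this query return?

9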